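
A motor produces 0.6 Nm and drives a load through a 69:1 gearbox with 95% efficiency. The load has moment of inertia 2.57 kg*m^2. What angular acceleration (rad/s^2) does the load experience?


tau_out = tau_motor * N * eta
= 0.6 * 69 * 0.95 = 39.33 Nm
alpha = tau_out / I = 39.33 / 2.57
= 15.3035 rad/s^2


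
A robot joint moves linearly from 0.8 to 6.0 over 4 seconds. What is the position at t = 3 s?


s = t/T = 3/4 = 0.75
p(t) = p0 + (pf-p0)*s
= 0.8 + (6.0 - 0.8) * 0.75
= 4.7


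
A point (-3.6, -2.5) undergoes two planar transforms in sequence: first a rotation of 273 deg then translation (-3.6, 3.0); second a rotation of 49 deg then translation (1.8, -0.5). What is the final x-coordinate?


After transform 1:
x1 = cos(273)*-3.6 - sin(273)*-2.5 + -3.6 = -6.285
y1 = sin(273)*-3.6 + cos(273)*-2.5 + 3.0 = 6.4642
After transform 2:
x2 = cos(49)*-6.285 - sin(49)*6.4642 + 1.8
= -7.2019


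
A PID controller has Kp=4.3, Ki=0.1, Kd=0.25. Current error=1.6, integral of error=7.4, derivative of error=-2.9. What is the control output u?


u = Kp*e + Ki*int(e) + Kd*de/dt
= 4.3*1.6 + 0.1*7.4 + 0.25*(-2.9)
= 6.88 + 0.74 + -0.725
= 6.895


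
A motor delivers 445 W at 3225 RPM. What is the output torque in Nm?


omega = 3225 * 2*pi/60 = 337.7212 rad/s
tau = P / omega = 445 / 337.7212
= 1.3177 Nm


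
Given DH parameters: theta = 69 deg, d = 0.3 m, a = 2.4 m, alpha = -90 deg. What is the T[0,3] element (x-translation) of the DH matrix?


T[0,3] = a * cos(theta)
= 2.4 * cos(69 deg)
= 2.4 * 0.3584
= 0.8601


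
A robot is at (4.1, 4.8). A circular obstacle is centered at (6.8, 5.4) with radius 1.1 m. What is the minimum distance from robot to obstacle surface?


center_dist = sqrt((4.1-6.8)^2 + (4.8-5.4)^2)
= sqrt(7.29 + 0.36)
= 2.7659
min_dist = center_dist - radius = 2.7659 - 1.1 = 1.6659 m


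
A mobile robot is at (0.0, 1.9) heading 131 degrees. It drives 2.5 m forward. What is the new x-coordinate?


x_new = x0 + d*cos(theta)
= 0.0 + 2.5*cos(131)
= 0.0 + -1.6401
= -1.6401


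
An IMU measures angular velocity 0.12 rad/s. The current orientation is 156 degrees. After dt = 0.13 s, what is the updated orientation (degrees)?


delta_theta = w * dt = 0.12 * 0.13 = 0.0156 rad
= 0.8938 deg
theta_new = 156 + 0.8938 = 156.8938 deg


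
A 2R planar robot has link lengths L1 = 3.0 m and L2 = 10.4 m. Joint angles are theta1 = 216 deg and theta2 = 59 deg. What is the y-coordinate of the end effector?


Convert angles to radians: theta1 = 3.7699, theta2 = 1.0297
y = L1*sin(theta1) + L2*sin(theta1+theta2)
y = -1.7634 + -10.3604
y = -12.1238


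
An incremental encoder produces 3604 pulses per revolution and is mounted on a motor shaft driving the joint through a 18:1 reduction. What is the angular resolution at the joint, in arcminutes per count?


counts per rev = 3604
effective counts at joint = 3604 * 18 = 64872
resolution = 360*60 / 64872
= 0.333 arcmin/count


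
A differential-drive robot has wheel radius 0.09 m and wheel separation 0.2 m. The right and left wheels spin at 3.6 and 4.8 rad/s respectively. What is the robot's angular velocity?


vR = r*wR = 0.09*3.6 = 0.324 m/s
vL = r*wL = 0.09*4.8 = 0.432 m/s
v = (vR+vL)/2 = 0.378 m/s
omega = (vR-vL)/L = -0.54 rad/s
angular velocity = -0.54 rad/s


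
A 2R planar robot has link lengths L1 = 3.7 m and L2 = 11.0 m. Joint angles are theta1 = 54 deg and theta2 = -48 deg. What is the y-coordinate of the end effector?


Convert angles to radians: theta1 = 0.9425, theta2 = -0.8378
y = L1*sin(theta1) + L2*sin(theta1+theta2)
y = 2.9934 + 1.1498
y = 4.1432


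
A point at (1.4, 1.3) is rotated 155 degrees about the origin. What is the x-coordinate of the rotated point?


x' = x*cos(theta) - y*sin(theta)
cos(155 deg) = -0.9063, sin(155 deg) = 0.4226
x' = 1.4 * -0.9063 - 1.3 * 0.4226
= -1.2688 - 0.5494
= -1.8182


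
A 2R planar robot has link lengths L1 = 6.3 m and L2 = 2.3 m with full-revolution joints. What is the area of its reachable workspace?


r_max = L1 + L2 = 8.6 m
r_min = |L1 - L2| = 4.0 m
Area = pi*(r_max^2 - r_min^2)
= pi*(73.96 - 16.0)
= pi * 57.96
= 182.0867 m^2


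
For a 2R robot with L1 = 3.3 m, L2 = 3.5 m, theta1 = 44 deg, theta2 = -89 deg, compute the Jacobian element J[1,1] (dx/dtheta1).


J[1,1] = -L1*sin(t1) - L2*sin(t1+t2)
= -3.3*sin(44) - 3.5*sin(-45)
= 0.1825


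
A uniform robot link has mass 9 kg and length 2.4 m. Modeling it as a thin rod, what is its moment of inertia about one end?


I = (1/3) * m * L^2
= (1/3) * 9 * 2.4^2
= 0.333333 * 9 * 5.76
= 17.28 kg*m^2


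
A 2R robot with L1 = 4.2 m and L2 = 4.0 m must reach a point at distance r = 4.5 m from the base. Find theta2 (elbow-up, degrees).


cos(theta2) = (r^2 - L1^2 - L2^2) / (2*L1*L2)
cos(theta2) = (20.25 - 17.64 - 16.0) / 33.6
cos(theta2) = -0.398512
theta2 = 113.4852 degrees


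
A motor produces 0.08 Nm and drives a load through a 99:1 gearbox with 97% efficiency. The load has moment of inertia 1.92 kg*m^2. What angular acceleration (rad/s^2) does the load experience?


tau_out = tau_motor * N * eta
= 0.08 * 99 * 0.97 = 7.6824 Nm
alpha = tau_out / I = 7.6824 / 1.92
= 4.0012 rad/s^2


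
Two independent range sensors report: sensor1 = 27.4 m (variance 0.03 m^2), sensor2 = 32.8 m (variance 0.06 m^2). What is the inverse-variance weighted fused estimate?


w1 = (1/var1) / (1/var1 + 1/var2)
   = 33.3333 / (33.3333 + 16.6667) = 0.6667
w2 = 1 - w1 = 0.3333
fused = w1*s1 + w2*s2 = 18.2667 + 10.9333
= 29.2 m


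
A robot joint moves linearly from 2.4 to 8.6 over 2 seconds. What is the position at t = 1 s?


s = t/T = 1/2 = 0.5
p(t) = p0 + (pf-p0)*s
= 2.4 + (8.6 - 2.4) * 0.5
= 5.5


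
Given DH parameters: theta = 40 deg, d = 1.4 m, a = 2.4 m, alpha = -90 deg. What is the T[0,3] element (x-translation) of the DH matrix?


T[0,3] = a * cos(theta)
= 2.4 * cos(40 deg)
= 2.4 * 0.766
= 1.8385


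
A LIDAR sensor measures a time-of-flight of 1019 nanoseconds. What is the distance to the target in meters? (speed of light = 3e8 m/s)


tof = 1019 ns = 1.019e-06 s
dist = c * tof / 2
= 3e8 * 1.019e-06 / 2
= 152.85 m


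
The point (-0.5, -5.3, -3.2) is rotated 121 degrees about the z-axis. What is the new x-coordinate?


Rotation about z-axis: x' = x*cos(theta) - y*sin(theta)
= -0.5 * -0.515 - -5.3 * 0.8572
= 4.8005


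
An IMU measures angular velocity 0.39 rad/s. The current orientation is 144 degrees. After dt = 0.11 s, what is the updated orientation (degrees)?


delta_theta = w * dt = 0.39 * 0.11 = 0.0429 rad
= 2.458 deg
theta_new = 144 + 2.458 = 146.458 deg


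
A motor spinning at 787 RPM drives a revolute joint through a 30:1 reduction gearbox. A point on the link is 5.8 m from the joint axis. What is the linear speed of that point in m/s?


omega_motor = 787 * 2*pi/60 = 82.4144 rad/s
omega_joint = omega_motor / 30 = 2.7471 rad/s
v = omega_joint * r = 2.7471 * 5.8
= 15.9335 m/s


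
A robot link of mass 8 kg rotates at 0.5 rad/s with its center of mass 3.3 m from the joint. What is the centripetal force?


F = m * omega^2 * r
= 8 * 0.5^2 * 3.3
= 8 * 0.25 * 3.3
= 6.6 N


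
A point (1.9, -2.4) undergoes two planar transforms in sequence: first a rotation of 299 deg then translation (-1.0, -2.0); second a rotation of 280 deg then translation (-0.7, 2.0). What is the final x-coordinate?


After transform 1:
x1 = cos(299)*1.9 - sin(299)*-2.4 + -1.0 = -2.1779
y1 = sin(299)*1.9 + cos(299)*-2.4 + -2.0 = -4.8253
After transform 2:
x2 = cos(280)*-2.1779 - sin(280)*-4.8253 + -0.7
= -5.8302


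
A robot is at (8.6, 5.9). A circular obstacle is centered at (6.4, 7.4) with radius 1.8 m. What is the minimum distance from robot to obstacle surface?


center_dist = sqrt((8.6-6.4)^2 + (5.9-7.4)^2)
= sqrt(4.84 + 2.25)
= 2.6627
min_dist = center_dist - radius = 2.6627 - 1.8 = 0.8627 m


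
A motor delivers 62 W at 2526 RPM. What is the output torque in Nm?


omega = 2526 * 2*pi/60 = 264.5221 rad/s
tau = P / omega = 62 / 264.5221
= 0.2344 Nm


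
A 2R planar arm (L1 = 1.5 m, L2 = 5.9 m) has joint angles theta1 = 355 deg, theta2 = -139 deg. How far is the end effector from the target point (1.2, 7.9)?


End effector via forward kinematics:
x = L1*cos(t1) + L2*cos(t1+t2) = -3.2789
y = L1*sin(t1) + L2*sin(t1+t2) = -3.5987
Distance to target:
d = sqrt((1.2 - -3.2789)^2 + (7.9 - -3.5987)^2)
= sqrt(20.0606 + 132.2193)
= 12.3402 m


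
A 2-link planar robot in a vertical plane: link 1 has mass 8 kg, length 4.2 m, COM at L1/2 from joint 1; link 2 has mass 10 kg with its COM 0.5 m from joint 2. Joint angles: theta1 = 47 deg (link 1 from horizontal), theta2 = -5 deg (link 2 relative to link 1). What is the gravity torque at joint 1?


Horizontal distance from joint 1 to link-1 COM:
  x_c1 = (L1/2)*cos(t1) = 2.1 * 0.682 = 1.4322 m
Horizontal distance from joint 1 to link-2 COM:
  x_c2 = L1*cos(t1) + Lc2*cos(t1+t2)
       = 4.2*0.682 + 0.5*0.7431 = 3.236 m
tau1 = m1*g*x_c1 + m2*g*x_c2
     = 8*9.81*1.4322 + 10*9.81*3.236
     = 112.3988 + 317.4482
     = 429.847 Nm


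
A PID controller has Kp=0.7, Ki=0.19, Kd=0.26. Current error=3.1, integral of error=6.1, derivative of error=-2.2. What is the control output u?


u = Kp*e + Ki*int(e) + Kd*de/dt
= 0.7*3.1 + 0.19*6.1 + 0.26*(-2.2)
= 2.17 + 1.159 + -0.572
= 2.757


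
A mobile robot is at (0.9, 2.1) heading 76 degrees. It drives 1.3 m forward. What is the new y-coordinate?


y_new = y0 + d*sin(theta)
= 2.1 + 1.3*sin(76)
= 2.1 + 1.2614
= 3.3614


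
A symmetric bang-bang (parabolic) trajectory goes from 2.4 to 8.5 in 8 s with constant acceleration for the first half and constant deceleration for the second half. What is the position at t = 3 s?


Symmetric rest-to-rest: each phase covers (pf-p0)/2 in time T/2. 0.5*a*(T/2)^2 = (pf-p0)/2 => a = 4*(pf-p0)/T^2
a = 4*(8.5-2.4)/8^2 = 0.3812
t = 3 is in the acceleration phase (t <= T/2).
p = p0 + 0.5*a*t^2 = 2.4 + 0.5*0.3812*3^2
= 4.1156


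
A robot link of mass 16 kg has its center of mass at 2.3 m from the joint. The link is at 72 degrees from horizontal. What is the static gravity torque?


tau = m*g*L*cos(angle)
= 16 * 9.81 * 2.3 * cos(72 deg)
= 16 * 9.81 * 2.3 * 0.309
= 111.5576 Nm


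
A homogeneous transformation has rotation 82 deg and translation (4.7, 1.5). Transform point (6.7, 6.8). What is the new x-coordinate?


x' = cos(theta)*px - sin(theta)*py + tx
= 0.1392*6.7 - 0.9903*6.8 + 4.7
= -1.1014


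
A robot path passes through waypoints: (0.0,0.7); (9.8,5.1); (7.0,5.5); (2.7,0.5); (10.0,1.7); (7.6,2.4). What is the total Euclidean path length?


Segment lengths:
  seg1 = sqrt((9.8)^2 + (4.4)^2) = 10.7424
  seg2 = sqrt((-2.8)^2 + (0.4)^2) = 2.8284
  seg3 = sqrt((-4.3)^2 + (-5.0)^2) = 6.5947
  seg4 = sqrt((7.3)^2 + (1.2)^2) = 7.398
  seg5 = sqrt((-2.4)^2 + (0.7)^2) = 2.5
Total = 30.0635


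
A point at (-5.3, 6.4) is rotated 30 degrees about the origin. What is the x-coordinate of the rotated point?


x' = x*cos(theta) - y*sin(theta)
cos(30 deg) = 0.866, sin(30 deg) = 0.5
x' = -5.3 * 0.866 - 6.4 * 0.5
= -4.5899 - 3.2
= -7.7899


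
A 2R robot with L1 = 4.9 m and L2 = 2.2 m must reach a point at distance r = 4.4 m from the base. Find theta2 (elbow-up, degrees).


cos(theta2) = (r^2 - L1^2 - L2^2) / (2*L1*L2)
cos(theta2) = (19.36 - 24.01 - 4.84) / 21.56
cos(theta2) = -0.440167
theta2 = 116.1145 degrees


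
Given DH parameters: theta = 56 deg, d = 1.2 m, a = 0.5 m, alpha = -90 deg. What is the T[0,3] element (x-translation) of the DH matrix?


T[0,3] = a * cos(theta)
= 0.5 * cos(56 deg)
= 0.5 * 0.5592
= 0.2796


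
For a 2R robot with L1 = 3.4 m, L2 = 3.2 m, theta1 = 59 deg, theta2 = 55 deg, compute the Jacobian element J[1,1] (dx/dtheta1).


J[1,1] = -L1*sin(t1) - L2*sin(t1+t2)
= -3.4*sin(59) - 3.2*sin(114)
= -5.8377


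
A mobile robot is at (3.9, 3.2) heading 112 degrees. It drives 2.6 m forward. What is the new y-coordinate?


y_new = y0 + d*sin(theta)
= 3.2 + 2.6*sin(112)
= 3.2 + 2.4107
= 5.6107


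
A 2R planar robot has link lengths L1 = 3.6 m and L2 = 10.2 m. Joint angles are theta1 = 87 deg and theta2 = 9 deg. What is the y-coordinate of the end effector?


Convert angles to radians: theta1 = 1.5184, theta2 = 0.1571
y = L1*sin(theta1) + L2*sin(theta1+theta2)
y = 3.5951 + 10.1441
y = 13.7392


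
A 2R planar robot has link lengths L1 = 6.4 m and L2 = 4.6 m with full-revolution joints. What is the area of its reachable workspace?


r_max = L1 + L2 = 11.0 m
r_min = |L1 - L2| = 1.8 m
Area = pi*(r_max^2 - r_min^2)
= pi*(121.0 - 3.24)
= pi * 117.76
= 369.954 m^2


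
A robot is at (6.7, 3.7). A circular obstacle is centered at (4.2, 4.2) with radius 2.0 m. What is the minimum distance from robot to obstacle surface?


center_dist = sqrt((6.7-4.2)^2 + (3.7-4.2)^2)
= sqrt(6.25 + 0.25)
= 2.5495
min_dist = center_dist - radius = 2.5495 - 2.0 = 0.5495 m


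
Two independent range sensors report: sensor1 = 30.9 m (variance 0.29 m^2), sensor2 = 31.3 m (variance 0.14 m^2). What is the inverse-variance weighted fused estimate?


w1 = (1/var1) / (1/var1 + 1/var2)
   = 3.4483 / (3.4483 + 7.1429) = 0.3256
w2 = 1 - w1 = 0.6744
fused = w1*s1 + w2*s2 = 10.0605 + 21.1093
= 31.1698 m


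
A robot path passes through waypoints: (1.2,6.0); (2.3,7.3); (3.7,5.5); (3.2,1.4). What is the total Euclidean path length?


Segment lengths:
  seg1 = sqrt((1.1)^2 + (1.3)^2) = 1.7029
  seg2 = sqrt((1.4)^2 + (-1.8)^2) = 2.2804
  seg3 = sqrt((-0.5)^2 + (-4.1)^2) = 4.1304
Total = 8.1137


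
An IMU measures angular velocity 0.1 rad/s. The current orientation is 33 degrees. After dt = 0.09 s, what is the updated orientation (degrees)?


delta_theta = w * dt = 0.1 * 0.09 = 0.009 rad
= 0.5157 deg
theta_new = 33 + 0.5157 = 33.5157 deg


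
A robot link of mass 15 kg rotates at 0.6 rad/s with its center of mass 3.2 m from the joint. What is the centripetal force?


F = m * omega^2 * r
= 15 * 0.6^2 * 3.2
= 15 * 0.36 * 3.2
= 17.28 N


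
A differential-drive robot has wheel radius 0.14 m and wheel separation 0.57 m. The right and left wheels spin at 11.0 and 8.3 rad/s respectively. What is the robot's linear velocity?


vR = r*wR = 0.14*11.0 = 1.54 m/s
vL = r*wL = 0.14*8.3 = 1.162 m/s
v = (vR+vL)/2 = 1.351 m/s
omega = (vR-vL)/L = 0.6632 rad/s
linear velocity = 1.351 m/s


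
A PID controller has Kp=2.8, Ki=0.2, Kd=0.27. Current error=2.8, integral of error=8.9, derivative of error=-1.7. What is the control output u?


u = Kp*e + Ki*int(e) + Kd*de/dt
= 2.8*2.8 + 0.2*8.9 + 0.27*(-1.7)
= 7.84 + 1.78 + -0.459
= 9.161


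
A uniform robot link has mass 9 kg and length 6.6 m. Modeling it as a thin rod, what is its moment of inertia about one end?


I = (1/3) * m * L^2
= (1/3) * 9 * 6.6^2
= 0.333333 * 9 * 43.56
= 130.68 kg*m^2


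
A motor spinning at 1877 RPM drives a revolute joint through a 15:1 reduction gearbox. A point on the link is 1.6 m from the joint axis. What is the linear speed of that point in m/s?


omega_motor = 1877 * 2*pi/60 = 196.559 rad/s
omega_joint = omega_motor / 15 = 13.1039 rad/s
v = omega_joint * r = 13.1039 * 1.6
= 20.9663 m/s


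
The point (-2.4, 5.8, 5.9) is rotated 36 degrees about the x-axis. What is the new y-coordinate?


Rotation about x-axis: y' = y*cos(theta) - z*sin(theta)
= 5.8 * 0.809 - 5.9 * 0.5878
= 1.2244


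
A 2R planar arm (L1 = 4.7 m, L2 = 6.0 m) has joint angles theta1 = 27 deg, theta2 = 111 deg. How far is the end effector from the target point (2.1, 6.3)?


End effector via forward kinematics:
x = L1*cos(t1) + L2*cos(t1+t2) = -0.2711
y = L1*sin(t1) + L2*sin(t1+t2) = 6.1485
Distance to target:
d = sqrt((2.1 - -0.2711)^2 + (6.3 - 6.1485)^2)
= sqrt(5.6223 + 0.0229)
= 2.376 m


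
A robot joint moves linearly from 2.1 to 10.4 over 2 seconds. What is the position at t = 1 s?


s = t/T = 1/2 = 0.5
p(t) = p0 + (pf-p0)*s
= 2.1 + (10.4 - 2.1) * 0.5
= 6.25


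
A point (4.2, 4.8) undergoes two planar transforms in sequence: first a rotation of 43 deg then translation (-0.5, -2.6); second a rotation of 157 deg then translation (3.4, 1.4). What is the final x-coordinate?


After transform 1:
x1 = cos(43)*4.2 - sin(43)*4.8 + -0.5 = -0.7019
y1 = sin(43)*4.2 + cos(43)*4.8 + -2.6 = 3.7749
After transform 2:
x2 = cos(157)*-0.7019 - sin(157)*3.7749 + 3.4
= 2.5711


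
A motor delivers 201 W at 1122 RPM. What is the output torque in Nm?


omega = 1122 * 2*pi/60 = 117.4956 rad/s
tau = P / omega = 201 / 117.4956
= 1.7107 Nm


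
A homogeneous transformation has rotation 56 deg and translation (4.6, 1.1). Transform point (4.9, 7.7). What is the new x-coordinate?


x' = cos(theta)*px - sin(theta)*py + tx
= 0.5592*4.9 - 0.829*7.7 + 4.6
= 0.9565


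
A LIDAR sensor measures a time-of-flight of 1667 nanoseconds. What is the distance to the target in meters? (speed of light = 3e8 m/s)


tof = 1667 ns = 1.667e-06 s
dist = c * tof / 2
= 3e8 * 1.667e-06 / 2
= 250.05 m


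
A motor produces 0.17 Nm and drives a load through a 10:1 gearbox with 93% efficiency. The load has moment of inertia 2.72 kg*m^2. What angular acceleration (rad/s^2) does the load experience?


tau_out = tau_motor * N * eta
= 0.17 * 10 * 0.93 = 1.581 Nm
alpha = tau_out / I = 1.581 / 2.72
= 0.5813 rad/s^2


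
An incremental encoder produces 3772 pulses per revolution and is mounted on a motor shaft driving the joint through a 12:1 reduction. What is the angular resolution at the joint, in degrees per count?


counts per rev = 3772
effective counts at joint = 3772 * 12 = 45264
resolution = 360 / 45264
= 0.008 deg/count


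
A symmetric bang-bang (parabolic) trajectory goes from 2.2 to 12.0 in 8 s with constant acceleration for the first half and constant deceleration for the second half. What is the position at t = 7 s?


Symmetric rest-to-rest: each phase covers (pf-p0)/2 in time T/2. 0.5*a*(T/2)^2 = (pf-p0)/2 => a = 4*(pf-p0)/T^2
a = 4*(12.0-2.2)/8^2 = 0.6125
t = 7 is in the deceleration phase (t > T/2).
p = pf - 0.5*a*(T-t)^2 = 12.0 - 0.5*0.6125*1^2
= 11.6937


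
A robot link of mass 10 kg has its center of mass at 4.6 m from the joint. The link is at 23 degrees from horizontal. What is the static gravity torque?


tau = m*g*L*cos(angle)
= 10 * 9.81 * 4.6 * cos(23 deg)
= 10 * 9.81 * 4.6 * 0.9205
= 415.387 Nm


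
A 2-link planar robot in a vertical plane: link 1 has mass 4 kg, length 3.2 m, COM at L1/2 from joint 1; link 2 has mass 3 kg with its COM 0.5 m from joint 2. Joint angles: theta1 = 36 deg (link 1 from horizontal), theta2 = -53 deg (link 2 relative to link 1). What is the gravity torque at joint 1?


Horizontal distance from joint 1 to link-1 COM:
  x_c1 = (L1/2)*cos(t1) = 1.6 * 0.809 = 1.2944 m
Horizontal distance from joint 1 to link-2 COM:
  x_c2 = L1*cos(t1) + Lc2*cos(t1+t2)
       = 3.2*0.809 + 0.5*0.9563 = 3.067 m
tau1 = m1*g*x_c1 + m2*g*x_c2
     = 4*9.81*1.2944 + 3*9.81*3.067
     = 50.7933 + 90.262
     = 141.0553 Nm


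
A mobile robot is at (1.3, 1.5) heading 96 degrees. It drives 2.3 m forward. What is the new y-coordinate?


y_new = y0 + d*sin(theta)
= 1.5 + 2.3*sin(96)
= 1.5 + 2.2874
= 3.7874


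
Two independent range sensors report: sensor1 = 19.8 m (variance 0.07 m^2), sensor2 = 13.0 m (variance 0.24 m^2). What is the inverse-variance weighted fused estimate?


w1 = (1/var1) / (1/var1 + 1/var2)
   = 14.2857 / (14.2857 + 4.1667) = 0.7742
w2 = 1 - w1 = 0.2258
fused = w1*s1 + w2*s2 = 15.329 + 2.9355
= 18.2645 m


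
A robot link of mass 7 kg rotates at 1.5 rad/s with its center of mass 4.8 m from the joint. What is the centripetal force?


F = m * omega^2 * r
= 7 * 1.5^2 * 4.8
= 7 * 2.25 * 4.8
= 75.6 N


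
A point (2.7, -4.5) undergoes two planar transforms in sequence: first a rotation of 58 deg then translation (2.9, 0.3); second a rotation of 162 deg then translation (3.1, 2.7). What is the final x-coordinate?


After transform 1:
x1 = cos(58)*2.7 - sin(58)*-4.5 + 2.9 = 8.147
y1 = sin(58)*2.7 + cos(58)*-4.5 + 0.3 = 0.2051
After transform 2:
x2 = cos(162)*8.147 - sin(162)*0.2051 + 3.1
= -4.7116


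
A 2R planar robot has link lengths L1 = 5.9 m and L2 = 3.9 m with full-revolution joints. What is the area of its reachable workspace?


r_max = L1 + L2 = 9.8 m
r_min = |L1 - L2| = 2.0 m
Area = pi*(r_max^2 - r_min^2)
= pi*(96.04 - 4.0)
= pi * 92.04
= 289.1522 m^2


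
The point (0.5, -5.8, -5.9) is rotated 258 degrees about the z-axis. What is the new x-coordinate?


Rotation about z-axis: x' = x*cos(theta) - y*sin(theta)
= 0.5 * -0.2079 - -5.8 * -0.9781
= -5.7772


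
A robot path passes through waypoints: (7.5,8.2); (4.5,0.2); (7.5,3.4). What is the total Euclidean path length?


Segment lengths:
  seg1 = sqrt((-3.0)^2 + (-8.0)^2) = 8.544
  seg2 = sqrt((3.0)^2 + (3.2)^2) = 4.3863
Total = 12.9303


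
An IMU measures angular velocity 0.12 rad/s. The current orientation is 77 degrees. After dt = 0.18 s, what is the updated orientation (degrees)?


delta_theta = w * dt = 0.12 * 0.18 = 0.0216 rad
= 1.2376 deg
theta_new = 77 + 1.2376 = 78.2376 deg


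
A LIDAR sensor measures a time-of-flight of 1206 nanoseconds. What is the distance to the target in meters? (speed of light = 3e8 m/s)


tof = 1206 ns = 1.206e-06 s
dist = c * tof / 2
= 3e8 * 1.206e-06 / 2
= 180.9 m


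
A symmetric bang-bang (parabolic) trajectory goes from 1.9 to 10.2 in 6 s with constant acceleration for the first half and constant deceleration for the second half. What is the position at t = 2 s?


Symmetric rest-to-rest: each phase covers (pf-p0)/2 in time T/2. 0.5*a*(T/2)^2 = (pf-p0)/2 => a = 4*(pf-p0)/T^2
a = 4*(10.2-1.9)/6^2 = 0.9222
t = 2 is in the acceleration phase (t <= T/2).
p = p0 + 0.5*a*t^2 = 1.9 + 0.5*0.9222*2^2
= 3.7444


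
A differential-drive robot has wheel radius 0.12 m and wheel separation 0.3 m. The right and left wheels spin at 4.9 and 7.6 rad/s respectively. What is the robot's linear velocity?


vR = r*wR = 0.12*4.9 = 0.588 m/s
vL = r*wL = 0.12*7.6 = 0.912 m/s
v = (vR+vL)/2 = 0.75 m/s
omega = (vR-vL)/L = -1.08 rad/s
linear velocity = 0.75 m/s


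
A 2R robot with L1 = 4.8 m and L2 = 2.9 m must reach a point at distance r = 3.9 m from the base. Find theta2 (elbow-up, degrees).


cos(theta2) = (r^2 - L1^2 - L2^2) / (2*L1*L2)
cos(theta2) = (15.21 - 23.04 - 8.41) / 27.84
cos(theta2) = -0.583333
theta2 = 125.6853 degrees


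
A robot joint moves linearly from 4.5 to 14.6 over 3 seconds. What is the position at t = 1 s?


s = t/T = 1/3 = 0.3333
p(t) = p0 + (pf-p0)*s
= 4.5 + (14.6 - 4.5) * 0.3333
= 7.8667


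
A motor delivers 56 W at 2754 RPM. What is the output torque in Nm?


omega = 2754 * 2*pi/60 = 288.3982 rad/s
tau = P / omega = 56 / 288.3982
= 0.1942 Nm


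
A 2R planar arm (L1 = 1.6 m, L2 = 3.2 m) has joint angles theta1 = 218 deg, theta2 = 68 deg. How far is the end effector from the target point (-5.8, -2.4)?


End effector via forward kinematics:
x = L1*cos(t1) + L2*cos(t1+t2) = -0.3788
y = L1*sin(t1) + L2*sin(t1+t2) = -4.0611
Distance to target:
d = sqrt((-5.8 - -0.3788)^2 + (-2.4 - -4.0611)^2)
= sqrt(29.3897 + 2.7592)
= 5.67 m


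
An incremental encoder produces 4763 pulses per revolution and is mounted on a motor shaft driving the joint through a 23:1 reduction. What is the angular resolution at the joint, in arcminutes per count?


counts per rev = 4763
effective counts at joint = 4763 * 23 = 109549
resolution = 360*60 / 109549
= 0.1972 arcmin/count


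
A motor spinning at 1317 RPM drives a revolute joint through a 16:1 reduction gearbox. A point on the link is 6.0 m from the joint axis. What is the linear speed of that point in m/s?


omega_motor = 1317 * 2*pi/60 = 137.9159 rad/s
omega_joint = omega_motor / 16 = 8.6197 rad/s
v = omega_joint * r = 8.6197 * 6.0
= 51.7185 m/s


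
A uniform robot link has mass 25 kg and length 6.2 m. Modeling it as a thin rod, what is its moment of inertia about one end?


I = (1/3) * m * L^2
= (1/3) * 25 * 6.2^2
= 0.333333 * 25 * 38.44
= 320.3333 kg*m^2


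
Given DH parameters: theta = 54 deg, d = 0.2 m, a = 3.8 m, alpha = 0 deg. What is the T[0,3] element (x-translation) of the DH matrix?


T[0,3] = a * cos(theta)
= 3.8 * cos(54 deg)
= 3.8 * 0.5878
= 2.2336


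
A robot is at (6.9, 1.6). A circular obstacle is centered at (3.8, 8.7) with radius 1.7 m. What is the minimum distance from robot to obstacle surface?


center_dist = sqrt((6.9-3.8)^2 + (1.6-8.7)^2)
= sqrt(9.61 + 50.41)
= 7.7473
min_dist = center_dist - radius = 7.7473 - 1.7 = 6.0473 m


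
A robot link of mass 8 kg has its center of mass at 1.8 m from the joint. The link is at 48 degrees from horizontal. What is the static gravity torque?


tau = m*g*L*cos(angle)
= 8 * 9.81 * 1.8 * cos(48 deg)
= 8 * 9.81 * 1.8 * 0.6691
= 94.5241 Nm


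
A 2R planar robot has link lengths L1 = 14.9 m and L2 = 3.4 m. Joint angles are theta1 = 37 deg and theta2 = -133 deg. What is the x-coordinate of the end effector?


Convert angles to radians: theta1 = 0.6458, theta2 = -2.3213
x = L1*cos(theta1) + L2*cos(theta1+theta2)
x = 11.8997 + -0.3554
x = 11.5443


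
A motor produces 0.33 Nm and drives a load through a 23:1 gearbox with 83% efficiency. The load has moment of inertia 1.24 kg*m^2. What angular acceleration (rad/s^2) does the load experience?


tau_out = tau_motor * N * eta
= 0.33 * 23 * 0.83 = 6.2997 Nm
alpha = tau_out / I = 6.2997 / 1.24
= 5.0804 rad/s^2


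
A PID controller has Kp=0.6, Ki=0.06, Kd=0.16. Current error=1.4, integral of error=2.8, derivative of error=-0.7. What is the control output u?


u = Kp*e + Ki*int(e) + Kd*de/dt
= 0.6*1.4 + 0.06*2.8 + 0.16*(-0.7)
= 0.84 + 0.168 + -0.112
= 0.896


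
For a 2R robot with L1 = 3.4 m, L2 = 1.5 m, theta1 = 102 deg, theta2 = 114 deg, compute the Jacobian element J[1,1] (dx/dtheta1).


J[1,1] = -L1*sin(t1) - L2*sin(t1+t2)
= -3.4*sin(102) - 1.5*sin(216)
= -2.444


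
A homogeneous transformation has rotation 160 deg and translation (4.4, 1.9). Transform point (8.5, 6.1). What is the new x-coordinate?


x' = cos(theta)*px - sin(theta)*py + tx
= -0.9397*8.5 - 0.342*6.1 + 4.4
= -5.6737


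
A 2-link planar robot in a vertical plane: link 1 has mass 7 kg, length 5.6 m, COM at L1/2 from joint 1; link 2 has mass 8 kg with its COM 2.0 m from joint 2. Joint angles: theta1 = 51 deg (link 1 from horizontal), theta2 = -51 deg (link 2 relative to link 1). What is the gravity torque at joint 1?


Horizontal distance from joint 1 to link-1 COM:
  x_c1 = (L1/2)*cos(t1) = 2.8 * 0.6293 = 1.7621 m
Horizontal distance from joint 1 to link-2 COM:
  x_c2 = L1*cos(t1) + Lc2*cos(t1+t2)
       = 5.6*0.6293 + 2.0*1.0 = 5.5242 m
tau1 = m1*g*x_c1 + m2*g*x_c2
     = 7*9.81*1.7621 + 8*9.81*5.5242
     = 121.0032 + 433.5388
     = 554.542 Nm


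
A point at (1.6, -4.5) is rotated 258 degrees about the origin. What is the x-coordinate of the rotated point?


x' = x*cos(theta) - y*sin(theta)
cos(258 deg) = -0.2079, sin(258 deg) = -0.9781
x' = 1.6 * -0.2079 - -4.5 * -0.9781
= -0.3327 - 4.4017
= -4.7343


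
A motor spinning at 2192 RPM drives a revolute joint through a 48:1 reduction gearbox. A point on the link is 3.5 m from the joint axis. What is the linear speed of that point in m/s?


omega_motor = 2192 * 2*pi/60 = 229.5457 rad/s
omega_joint = omega_motor / 48 = 4.7822 rad/s
v = omega_joint * r = 4.7822 * 3.5
= 16.7377 m/s


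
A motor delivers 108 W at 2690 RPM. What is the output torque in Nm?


omega = 2690 * 2*pi/60 = 281.6961 rad/s
tau = P / omega = 108 / 281.6961
= 0.3834 Nm


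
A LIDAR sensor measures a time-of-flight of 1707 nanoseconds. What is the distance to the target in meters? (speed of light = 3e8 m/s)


tof = 1707 ns = 1.707e-06 s
dist = c * tof / 2
= 3e8 * 1.707e-06 / 2
= 256.05 m


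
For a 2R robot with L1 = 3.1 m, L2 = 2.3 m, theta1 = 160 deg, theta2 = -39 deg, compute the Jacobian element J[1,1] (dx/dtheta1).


J[1,1] = -L1*sin(t1) - L2*sin(t1+t2)
= -3.1*sin(160) - 2.3*sin(121)
= -3.0317


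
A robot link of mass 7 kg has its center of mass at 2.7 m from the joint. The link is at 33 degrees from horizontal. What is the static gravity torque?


tau = m*g*L*cos(angle)
= 7 * 9.81 * 2.7 * cos(33 deg)
= 7 * 9.81 * 2.7 * 0.8387
= 155.4971 Nm


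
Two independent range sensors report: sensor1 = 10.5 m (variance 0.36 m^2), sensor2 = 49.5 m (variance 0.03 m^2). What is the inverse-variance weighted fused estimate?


w1 = (1/var1) / (1/var1 + 1/var2)
   = 2.7778 / (2.7778 + 33.3333) = 0.0769
w2 = 1 - w1 = 0.9231
fused = w1*s1 + w2*s2 = 0.8077 + 45.6923
= 46.5 m


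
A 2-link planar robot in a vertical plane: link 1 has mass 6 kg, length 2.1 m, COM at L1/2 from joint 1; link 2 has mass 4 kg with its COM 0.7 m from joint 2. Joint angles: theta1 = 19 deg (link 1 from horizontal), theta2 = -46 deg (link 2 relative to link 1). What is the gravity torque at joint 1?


Horizontal distance from joint 1 to link-1 COM:
  x_c1 = (L1/2)*cos(t1) = 1.05 * 0.9455 = 0.9928 m
Horizontal distance from joint 1 to link-2 COM:
  x_c2 = L1*cos(t1) + Lc2*cos(t1+t2)
       = 2.1*0.9455 + 0.7*0.891 = 2.6093 m
tau1 = m1*g*x_c1 + m2*g*x_c2
     = 6*9.81*0.9928 + 4*9.81*2.6093
     = 58.4359 + 102.3887
     = 160.8246 Nm


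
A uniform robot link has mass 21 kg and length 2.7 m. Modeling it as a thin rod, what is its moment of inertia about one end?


I = (1/3) * m * L^2
= (1/3) * 21 * 2.7^2
= 0.333333 * 21 * 7.29
= 51.03 kg*m^2


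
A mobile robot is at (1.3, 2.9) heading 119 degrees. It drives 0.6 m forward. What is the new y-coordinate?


y_new = y0 + d*sin(theta)
= 2.9 + 0.6*sin(119)
= 2.9 + 0.5248
= 3.4248


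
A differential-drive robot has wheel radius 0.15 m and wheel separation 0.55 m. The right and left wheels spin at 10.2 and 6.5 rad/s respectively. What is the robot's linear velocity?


vR = r*wR = 0.15*10.2 = 1.53 m/s
vL = r*wL = 0.15*6.5 = 0.975 m/s
v = (vR+vL)/2 = 1.2525 m/s
omega = (vR-vL)/L = 1.0091 rad/s
linear velocity = 1.2525 m/s


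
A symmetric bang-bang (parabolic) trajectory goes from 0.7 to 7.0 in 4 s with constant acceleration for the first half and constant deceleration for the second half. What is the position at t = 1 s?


Symmetric rest-to-rest: each phase covers (pf-p0)/2 in time T/2. 0.5*a*(T/2)^2 = (pf-p0)/2 => a = 4*(pf-p0)/T^2
a = 4*(7.0-0.7)/4^2 = 1.575
t = 1 is in the acceleration phase (t <= T/2).
p = p0 + 0.5*a*t^2 = 0.7 + 0.5*1.575*1^2
= 1.4875


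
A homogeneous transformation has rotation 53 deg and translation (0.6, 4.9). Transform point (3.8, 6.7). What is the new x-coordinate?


x' = cos(theta)*px - sin(theta)*py + tx
= 0.6018*3.8 - 0.7986*6.7 + 0.6
= -2.464


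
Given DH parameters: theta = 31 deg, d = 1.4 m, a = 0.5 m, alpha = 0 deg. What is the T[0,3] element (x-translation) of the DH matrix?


T[0,3] = a * cos(theta)
= 0.5 * cos(31 deg)
= 0.5 * 0.8572
= 0.4286


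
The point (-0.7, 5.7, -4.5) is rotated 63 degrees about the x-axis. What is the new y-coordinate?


Rotation about x-axis: y' = y*cos(theta) - z*sin(theta)
= 5.7 * 0.454 - -4.5 * 0.891
= 6.5973


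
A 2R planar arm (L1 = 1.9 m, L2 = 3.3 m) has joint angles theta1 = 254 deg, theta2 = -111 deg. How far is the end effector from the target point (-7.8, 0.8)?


End effector via forward kinematics:
x = L1*cos(t1) + L2*cos(t1+t2) = -3.1592
y = L1*sin(t1) + L2*sin(t1+t2) = 0.1596
Distance to target:
d = sqrt((-7.8 - -3.1592)^2 + (0.8 - 0.1596)^2)
= sqrt(21.5369 + 0.4101)
= 4.6848 m


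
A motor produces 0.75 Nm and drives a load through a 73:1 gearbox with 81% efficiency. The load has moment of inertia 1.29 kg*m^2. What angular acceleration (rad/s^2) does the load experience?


tau_out = tau_motor * N * eta
= 0.75 * 73 * 0.81 = 44.3475 Nm
alpha = tau_out / I = 44.3475 / 1.29
= 34.3779 rad/s^2


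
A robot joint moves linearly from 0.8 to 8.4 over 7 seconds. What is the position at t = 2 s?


s = t/T = 2/7 = 0.2857
p(t) = p0 + (pf-p0)*s
= 0.8 + (8.4 - 0.8) * 0.2857
= 2.9714


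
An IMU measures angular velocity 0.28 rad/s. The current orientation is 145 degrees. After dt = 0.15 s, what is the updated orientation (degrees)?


delta_theta = w * dt = 0.28 * 0.15 = 0.042 rad
= 2.4064 deg
theta_new = 145 + 2.4064 = 147.4064 deg


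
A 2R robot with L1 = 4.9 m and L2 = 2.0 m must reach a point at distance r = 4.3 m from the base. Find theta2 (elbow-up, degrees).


cos(theta2) = (r^2 - L1^2 - L2^2) / (2*L1*L2)
cos(theta2) = (18.49 - 24.01 - 4.0) / 19.6
cos(theta2) = -0.485714
theta2 = 119.0593 degrees


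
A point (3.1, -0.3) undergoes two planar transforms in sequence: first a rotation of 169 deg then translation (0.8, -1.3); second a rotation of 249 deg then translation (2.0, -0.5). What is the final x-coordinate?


After transform 1:
x1 = cos(169)*3.1 - sin(169)*-0.3 + 0.8 = -2.1858
y1 = sin(169)*3.1 + cos(169)*-0.3 + -1.3 = -0.414
After transform 2:
x2 = cos(249)*-2.1858 - sin(249)*-0.414 + 2.0
= 2.3968


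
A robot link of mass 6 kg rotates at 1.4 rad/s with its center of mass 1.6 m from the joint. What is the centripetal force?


F = m * omega^2 * r
= 6 * 1.4^2 * 1.6
= 6 * 1.96 * 1.6
= 18.816 N


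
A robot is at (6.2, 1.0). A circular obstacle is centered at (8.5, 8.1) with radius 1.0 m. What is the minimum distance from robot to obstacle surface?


center_dist = sqrt((6.2-8.5)^2 + (1.0-8.1)^2)
= sqrt(5.29 + 50.41)
= 7.4632
min_dist = center_dist - radius = 7.4632 - 1.0 = 6.4632 m


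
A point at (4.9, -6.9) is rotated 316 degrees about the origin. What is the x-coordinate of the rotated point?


x' = x*cos(theta) - y*sin(theta)
cos(316 deg) = 0.7193, sin(316 deg) = -0.6947
x' = 4.9 * 0.7193 - -6.9 * -0.6947
= 3.5248 - 4.7931
= -1.2684


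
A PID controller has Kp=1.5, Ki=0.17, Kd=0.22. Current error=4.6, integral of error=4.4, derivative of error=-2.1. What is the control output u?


u = Kp*e + Ki*int(e) + Kd*de/dt
= 1.5*4.6 + 0.17*4.4 + 0.22*(-2.1)
= 6.9 + 0.748 + -0.462
= 7.186


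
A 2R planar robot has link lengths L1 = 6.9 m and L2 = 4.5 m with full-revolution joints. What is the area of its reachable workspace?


r_max = L1 + L2 = 11.4 m
r_min = |L1 - L2| = 2.4 m
Area = pi*(r_max^2 - r_min^2)
= pi*(129.96 - 5.76)
= pi * 124.2
= 390.1858 m^2


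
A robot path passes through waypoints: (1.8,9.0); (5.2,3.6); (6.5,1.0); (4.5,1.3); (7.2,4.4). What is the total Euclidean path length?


Segment lengths:
  seg1 = sqrt((3.4)^2 + (-5.4)^2) = 6.3812
  seg2 = sqrt((1.3)^2 + (-2.6)^2) = 2.9069
  seg3 = sqrt((-2.0)^2 + (0.3)^2) = 2.0224
  seg4 = sqrt((2.7)^2 + (3.1)^2) = 4.111
Total = 15.4214


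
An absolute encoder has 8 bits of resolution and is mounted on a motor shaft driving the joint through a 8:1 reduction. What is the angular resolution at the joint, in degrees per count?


counts = 2^8 = 256
effective counts at joint = 256 * 8 = 2048
resolution = 360 / 2048
= 0.1758 deg/count


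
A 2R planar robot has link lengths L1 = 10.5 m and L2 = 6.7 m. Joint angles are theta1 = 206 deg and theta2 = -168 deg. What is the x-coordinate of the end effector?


Convert angles to radians: theta1 = 3.5954, theta2 = -2.9322
x = L1*cos(theta1) + L2*cos(theta1+theta2)
x = -9.4373 + 5.2797
x = -4.1577


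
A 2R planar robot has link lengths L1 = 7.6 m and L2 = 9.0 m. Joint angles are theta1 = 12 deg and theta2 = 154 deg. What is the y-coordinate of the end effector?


Convert angles to radians: theta1 = 0.2094, theta2 = 2.6878
y = L1*sin(theta1) + L2*sin(theta1+theta2)
y = 1.5801 + 2.1773
y = 3.7574


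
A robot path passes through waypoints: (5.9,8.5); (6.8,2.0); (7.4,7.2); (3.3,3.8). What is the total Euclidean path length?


Segment lengths:
  seg1 = sqrt((0.9)^2 + (-6.5)^2) = 6.562
  seg2 = sqrt((0.6)^2 + (5.2)^2) = 5.2345
  seg3 = sqrt((-4.1)^2 + (-3.4)^2) = 5.3263
Total = 17.1229


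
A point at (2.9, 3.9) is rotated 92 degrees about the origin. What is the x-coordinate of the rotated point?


x' = x*cos(theta) - y*sin(theta)
cos(92 deg) = -0.0349, sin(92 deg) = 0.9994
x' = 2.9 * -0.0349 - 3.9 * 0.9994
= -0.1012 - 3.8976
= -3.9988


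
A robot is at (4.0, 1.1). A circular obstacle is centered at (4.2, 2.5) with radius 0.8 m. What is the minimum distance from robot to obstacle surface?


center_dist = sqrt((4.0-4.2)^2 + (1.1-2.5)^2)
= sqrt(0.04 + 1.96)
= 1.4142
min_dist = center_dist - radius = 1.4142 - 0.8 = 0.6142 m


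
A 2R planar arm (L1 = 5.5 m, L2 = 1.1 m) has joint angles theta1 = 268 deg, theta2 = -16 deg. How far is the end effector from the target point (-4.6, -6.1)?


End effector via forward kinematics:
x = L1*cos(t1) + L2*cos(t1+t2) = -0.5319
y = L1*sin(t1) + L2*sin(t1+t2) = -6.5428
Distance to target:
d = sqrt((-4.6 - -0.5319)^2 + (-6.1 - -6.5428)^2)
= sqrt(16.5497 + 0.1961)
= 4.0922 m


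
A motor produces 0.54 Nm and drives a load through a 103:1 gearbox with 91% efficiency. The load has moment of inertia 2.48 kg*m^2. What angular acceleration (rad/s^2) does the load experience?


tau_out = tau_motor * N * eta
= 0.54 * 103 * 0.91 = 50.6142 Nm
alpha = tau_out / I = 50.6142 / 2.48
= 20.409 rad/s^2


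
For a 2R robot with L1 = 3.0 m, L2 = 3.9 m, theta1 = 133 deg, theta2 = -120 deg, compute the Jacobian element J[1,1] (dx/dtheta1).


J[1,1] = -L1*sin(t1) - L2*sin(t1+t2)
= -3.0*sin(133) - 3.9*sin(13)
= -3.0714


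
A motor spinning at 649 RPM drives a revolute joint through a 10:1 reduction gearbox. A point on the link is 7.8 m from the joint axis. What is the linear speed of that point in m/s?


omega_motor = 649 * 2*pi/60 = 67.9631 rad/s
omega_joint = omega_motor / 10 = 6.7963 rad/s
v = omega_joint * r = 6.7963 * 7.8
= 53.0112 m/s


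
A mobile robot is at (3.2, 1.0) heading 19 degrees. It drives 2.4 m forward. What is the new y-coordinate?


y_new = y0 + d*sin(theta)
= 1.0 + 2.4*sin(19)
= 1.0 + 0.7814
= 1.7814


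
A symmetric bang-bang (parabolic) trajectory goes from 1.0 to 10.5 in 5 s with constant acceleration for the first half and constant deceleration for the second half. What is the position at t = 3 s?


Symmetric rest-to-rest: each phase covers (pf-p0)/2 in time T/2. 0.5*a*(T/2)^2 = (pf-p0)/2 => a = 4*(pf-p0)/T^2
a = 4*(10.5-1.0)/5^2 = 1.52
t = 3 is in the deceleration phase (t > T/2).
p = pf - 0.5*a*(T-t)^2 = 10.5 - 0.5*1.52*2^2
= 7.46


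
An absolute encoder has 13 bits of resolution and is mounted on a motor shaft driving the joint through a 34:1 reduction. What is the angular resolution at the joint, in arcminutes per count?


counts = 2^13 = 8192
effective counts at joint = 8192 * 34 = 278528
resolution = 360*60 / 278528
= 0.0776 arcmin/count


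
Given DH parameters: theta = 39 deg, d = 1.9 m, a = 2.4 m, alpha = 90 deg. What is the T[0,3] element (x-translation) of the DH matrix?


T[0,3] = a * cos(theta)
= 2.4 * cos(39 deg)
= 2.4 * 0.7771
= 1.8652


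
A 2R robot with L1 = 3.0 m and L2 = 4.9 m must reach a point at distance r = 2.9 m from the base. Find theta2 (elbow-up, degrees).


cos(theta2) = (r^2 - L1^2 - L2^2) / (2*L1*L2)
cos(theta2) = (8.41 - 9.0 - 24.01) / 29.4
cos(theta2) = -0.836735
theta2 = 146.7969 degrees


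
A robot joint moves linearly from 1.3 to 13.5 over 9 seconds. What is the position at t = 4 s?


s = t/T = 4/9 = 0.4444
p(t) = p0 + (pf-p0)*s
= 1.3 + (13.5 - 1.3) * 0.4444
= 6.7222


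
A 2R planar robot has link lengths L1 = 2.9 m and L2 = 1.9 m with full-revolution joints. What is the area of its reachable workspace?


r_max = L1 + L2 = 4.8 m
r_min = |L1 - L2| = 1.0 m
Area = pi*(r_max^2 - r_min^2)
= pi*(23.04 - 1.0)
= pi * 22.04
= 69.2407 m^2


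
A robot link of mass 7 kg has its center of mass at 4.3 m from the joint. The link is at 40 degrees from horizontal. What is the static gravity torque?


tau = m*g*L*cos(angle)
= 7 * 9.81 * 4.3 * cos(40 deg)
= 7 * 9.81 * 4.3 * 0.766
= 226.1984 Nm


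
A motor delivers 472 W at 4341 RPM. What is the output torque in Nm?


omega = 4341 * 2*pi/60 = 454.5885 rad/s
tau = P / omega = 472 / 454.5885
= 1.0383 Nm
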